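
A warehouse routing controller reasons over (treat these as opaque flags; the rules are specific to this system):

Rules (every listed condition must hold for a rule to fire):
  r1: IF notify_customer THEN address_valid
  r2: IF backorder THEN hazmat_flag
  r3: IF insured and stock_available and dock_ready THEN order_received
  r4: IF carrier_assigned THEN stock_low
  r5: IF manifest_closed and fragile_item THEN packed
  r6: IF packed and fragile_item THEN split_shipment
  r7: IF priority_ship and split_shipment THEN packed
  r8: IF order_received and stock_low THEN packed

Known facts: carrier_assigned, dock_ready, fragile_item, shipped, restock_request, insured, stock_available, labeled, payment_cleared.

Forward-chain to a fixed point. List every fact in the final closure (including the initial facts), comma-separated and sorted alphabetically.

Round 1: r3 [IF insured and stock_available and dock_ready THEN order_received]; r4 [IF carrier_assigned THEN stock_low]. New: order_received, stock_low.
Round 2: r8 [IF order_received and stock_low THEN packed]. New: packed.
Round 3: r6 [IF packed and fragile_item THEN split_shipment]. New: split_shipment.

carrier_assigned, dock_ready, fragile_item, insured, labeled, order_received, packed, payment_cleared, restock_request, shipped, split_shipment, stock_available, stock_low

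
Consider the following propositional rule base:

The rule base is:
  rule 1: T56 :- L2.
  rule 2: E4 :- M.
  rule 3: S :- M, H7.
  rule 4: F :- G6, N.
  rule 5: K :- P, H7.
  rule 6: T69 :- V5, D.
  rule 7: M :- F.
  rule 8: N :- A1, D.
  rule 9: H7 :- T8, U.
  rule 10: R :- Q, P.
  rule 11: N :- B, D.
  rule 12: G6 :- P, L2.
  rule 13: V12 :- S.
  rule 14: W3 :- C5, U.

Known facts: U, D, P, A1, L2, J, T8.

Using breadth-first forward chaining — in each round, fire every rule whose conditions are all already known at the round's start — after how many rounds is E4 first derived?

[1] rule 1 [T56 :- L2.]; rule 8 [N :- A1, D.]; rule 9 [H7 :- T8, U.]; rule 12 [G6 :- P, L2.]. ⇒ new: T56, N, H7, G6.
[2] rule 4 [F :- G6, N.]; rule 5 [K :- P, H7.]. ⇒ new: F, K.
[3] rule 7 [M :- F.]. ⇒ new: M.
[4] rule 2 [E4 :- M.]; rule 3 [S :- M, H7.]. ⇒ new: E4, S.
E4 first appears in round 4.

4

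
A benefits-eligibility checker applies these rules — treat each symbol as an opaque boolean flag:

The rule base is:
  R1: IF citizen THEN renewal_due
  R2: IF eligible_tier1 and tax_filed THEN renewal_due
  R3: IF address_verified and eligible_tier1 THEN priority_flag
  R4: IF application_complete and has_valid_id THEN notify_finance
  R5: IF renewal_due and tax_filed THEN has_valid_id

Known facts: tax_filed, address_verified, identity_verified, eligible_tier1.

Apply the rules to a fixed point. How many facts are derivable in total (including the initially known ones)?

Round 1 fires R2, R3, giving renewal_due, priority_flag.
Round 2 fires R5, giving has_valid_id.
Closure: {address_verified, eligible_tier1, has_valid_id, identity_verified, priority_flag, renewal_due, tax_filed} — 7 facts.

7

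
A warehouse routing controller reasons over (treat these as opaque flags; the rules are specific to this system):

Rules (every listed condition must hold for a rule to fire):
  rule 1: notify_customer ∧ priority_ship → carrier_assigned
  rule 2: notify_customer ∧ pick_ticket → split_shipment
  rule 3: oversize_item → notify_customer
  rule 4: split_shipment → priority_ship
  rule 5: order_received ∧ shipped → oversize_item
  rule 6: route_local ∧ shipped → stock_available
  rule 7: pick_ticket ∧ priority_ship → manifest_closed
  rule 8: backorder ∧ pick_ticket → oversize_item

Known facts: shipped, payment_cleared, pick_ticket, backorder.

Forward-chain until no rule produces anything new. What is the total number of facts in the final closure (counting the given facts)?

Round 1: rule 8 [backorder ∧ pick_ticket → oversize_item]. New: oversize_item.
Round 2: rule 3 [oversize_item → notify_customer]. New: notify_customer.
Round 3: rule 2 [notify_customer ∧ pick_ticket → split_shipment]. New: split_shipment.
Round 4: rule 4 [split_shipment → priority_ship]. New: priority_ship.
Round 5: rule 1 [notify_customer ∧ priority_ship → carrier_assigned]; rule 7 [pick_ticket ∧ priority_ship → manifest_closed]. New: carrier_assigned, manifest_closed.
Closure: {backorder, carrier_assigned, manifest_closed, notify_customer, oversize_item, payment_cleared, pick_ticket, priority_ship, shipped, split_shipment} — 10 facts.

10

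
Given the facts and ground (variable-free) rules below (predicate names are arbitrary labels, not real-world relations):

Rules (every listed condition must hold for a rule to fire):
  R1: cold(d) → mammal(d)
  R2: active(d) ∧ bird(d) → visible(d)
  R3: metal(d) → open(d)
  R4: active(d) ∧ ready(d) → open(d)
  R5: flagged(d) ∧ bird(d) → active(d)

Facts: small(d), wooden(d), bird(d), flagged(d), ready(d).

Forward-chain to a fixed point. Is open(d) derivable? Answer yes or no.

yes

Round 1 fires R5, giving active(d).
Round 2 fires R2, R4, giving visible(d), open(d).
open(d) appears in round 2, so it is derivable.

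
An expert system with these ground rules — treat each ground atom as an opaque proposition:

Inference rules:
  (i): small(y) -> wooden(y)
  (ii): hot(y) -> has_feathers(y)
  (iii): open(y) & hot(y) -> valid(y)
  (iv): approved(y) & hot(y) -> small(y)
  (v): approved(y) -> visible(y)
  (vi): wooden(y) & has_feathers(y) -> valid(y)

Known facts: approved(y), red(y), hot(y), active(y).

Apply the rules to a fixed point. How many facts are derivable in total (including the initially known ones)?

Round 1 — (ii), (iv), (v), derive has_feathers(y), small(y), visible(y).
Round 2 — (i), derive wooden(y).
Round 3 — (vi), derive valid(y).
Closure: {active(y), approved(y), has_feathers(y), hot(y), red(y), small(y), valid(y), visible(y), wooden(y)} — 9 facts.

9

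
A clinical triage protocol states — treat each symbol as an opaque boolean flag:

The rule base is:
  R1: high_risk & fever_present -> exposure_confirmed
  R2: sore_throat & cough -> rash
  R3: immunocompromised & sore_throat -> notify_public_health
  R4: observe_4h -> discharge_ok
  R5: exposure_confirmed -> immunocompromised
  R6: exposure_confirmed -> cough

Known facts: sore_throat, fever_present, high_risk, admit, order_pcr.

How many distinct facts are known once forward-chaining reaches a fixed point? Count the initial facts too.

Round 1: R1 [high_risk & fever_present -> exposure_confirmed]. New: exposure_confirmed.
Round 2: R5 [exposure_confirmed -> immunocompromised]; R6 [exposure_confirmed -> cough]. New: immunocompromised, cough.
Round 3: R2 [sore_throat & cough -> rash]; R3 [immunocompromised & sore_throat -> notify_public_health]. New: rash, notify_public_health.
Closure: {admit, cough, exposure_confirmed, fever_present, high_risk, immunocompromised, notify_public_health, order_pcr, rash, sore_throat} — 10 facts.

10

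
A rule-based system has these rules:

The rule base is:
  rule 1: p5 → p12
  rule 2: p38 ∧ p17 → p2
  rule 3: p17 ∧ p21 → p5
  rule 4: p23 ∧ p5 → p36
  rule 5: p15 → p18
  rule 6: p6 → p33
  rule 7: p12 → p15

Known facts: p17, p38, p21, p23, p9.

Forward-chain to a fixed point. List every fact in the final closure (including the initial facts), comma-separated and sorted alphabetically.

p12, p15, p17, p18, p2, p21, p23, p36, p38, p5, p9

Round 1: rule 2 [p38 ∧ p17 → p2]; rule 3 [p17 ∧ p21 → p5]. Adds p2, p5.
Round 2: rule 1 [p5 → p12]; rule 4 [p23 ∧ p5 → p36]. Adds p12, p36.
Round 3: rule 7 [p12 → p15]. Adds p15.
Round 4: rule 5 [p15 → p18]. Adds p18.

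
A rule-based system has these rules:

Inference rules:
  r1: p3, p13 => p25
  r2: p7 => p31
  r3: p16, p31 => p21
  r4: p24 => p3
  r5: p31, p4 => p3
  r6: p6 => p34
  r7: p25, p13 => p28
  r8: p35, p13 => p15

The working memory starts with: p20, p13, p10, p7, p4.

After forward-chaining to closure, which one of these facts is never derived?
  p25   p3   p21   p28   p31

p21

Round 1: r2 [p7 => p31]. Adds p31.
Round 2: r5 [p31, p4 => p3]. Adds p3.
Round 3: r1 [p3, p13 => p25]. Adds p25.
Round 4: r7 [p25, p13 => p28]. Adds p28.
Derived: p25 (round 3), p31 (round 1), p3 (round 2), p28 (round 4). p21 never appears in any round.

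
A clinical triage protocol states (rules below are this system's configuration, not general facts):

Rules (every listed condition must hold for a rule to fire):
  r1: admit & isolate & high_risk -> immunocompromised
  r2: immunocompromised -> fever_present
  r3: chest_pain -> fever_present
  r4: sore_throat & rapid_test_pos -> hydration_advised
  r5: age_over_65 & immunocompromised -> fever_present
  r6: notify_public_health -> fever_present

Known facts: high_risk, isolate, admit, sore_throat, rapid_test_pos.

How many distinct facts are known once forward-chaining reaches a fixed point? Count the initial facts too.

8

Round 1 — r1, r4, derive immunocompromised, hydration_advised.
Round 2 — r2, derive fever_present.
Closure: {admit, fever_present, high_risk, hydration_advised, immunocompromised, isolate, rapid_test_pos, sore_throat} — 8 facts.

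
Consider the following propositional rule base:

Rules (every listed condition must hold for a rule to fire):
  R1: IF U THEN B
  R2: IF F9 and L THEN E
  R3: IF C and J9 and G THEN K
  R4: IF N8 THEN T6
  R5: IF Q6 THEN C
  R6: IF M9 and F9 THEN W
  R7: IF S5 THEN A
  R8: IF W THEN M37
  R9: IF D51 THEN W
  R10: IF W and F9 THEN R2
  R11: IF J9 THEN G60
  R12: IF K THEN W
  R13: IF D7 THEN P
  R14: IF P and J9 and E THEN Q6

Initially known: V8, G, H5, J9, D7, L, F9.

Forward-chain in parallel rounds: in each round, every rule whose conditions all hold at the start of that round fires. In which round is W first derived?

Round 1: R2 [IF F9 and L THEN E]; R11 [IF J9 THEN G60]; R13 [IF D7 THEN P]. New: E, G60, P.
Round 2: R14 [IF P and J9 and E THEN Q6]. New: Q6.
Round 3: R5 [IF Q6 THEN C]. New: C.
Round 4: R3 [IF C and J9 and G THEN K]. New: K.
Round 5: R12 [IF K THEN W]. New: W.
W first appears in round 5.

5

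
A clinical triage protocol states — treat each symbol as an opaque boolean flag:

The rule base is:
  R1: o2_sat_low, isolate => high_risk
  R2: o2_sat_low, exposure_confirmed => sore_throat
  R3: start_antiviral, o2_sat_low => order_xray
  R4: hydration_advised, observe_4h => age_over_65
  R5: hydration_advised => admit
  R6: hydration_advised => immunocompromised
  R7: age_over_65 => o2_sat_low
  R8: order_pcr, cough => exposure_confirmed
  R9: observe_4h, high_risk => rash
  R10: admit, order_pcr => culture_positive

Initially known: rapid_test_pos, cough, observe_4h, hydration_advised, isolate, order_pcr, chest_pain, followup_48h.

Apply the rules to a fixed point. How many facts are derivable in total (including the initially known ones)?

Round 1 — R4, R5, R6, R8, derive age_over_65, admit, immunocompromised, exposure_confirmed.
Round 2 — R7, R10, derive o2_sat_low, culture_positive.
Round 3 — R1, R2, derive high_risk, sore_throat.
Round 4 — R9, derive rash.
Closure: {admit, age_over_65, chest_pain, cough, culture_positive, exposure_confirmed, followup_48h, high_risk, hydration_advised, immunocompromised, isolate, o2_sat_low, observe_4h, order_pcr, rapid_test_pos, rash, sore_throat} — 17 facts.

17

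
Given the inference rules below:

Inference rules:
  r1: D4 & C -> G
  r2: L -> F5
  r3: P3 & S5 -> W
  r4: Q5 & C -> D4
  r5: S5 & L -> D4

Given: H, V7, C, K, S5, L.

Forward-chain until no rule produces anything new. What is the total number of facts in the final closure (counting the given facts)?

[1] r2 [L -> F5]; r5 [S5 & L -> D4]. ⇒ new: F5, D4.
[2] r1 [D4 & C -> G]. ⇒ new: G.
Closure: {C, D4, F5, G, H, K, L, S5, V7} — 9 facts.

9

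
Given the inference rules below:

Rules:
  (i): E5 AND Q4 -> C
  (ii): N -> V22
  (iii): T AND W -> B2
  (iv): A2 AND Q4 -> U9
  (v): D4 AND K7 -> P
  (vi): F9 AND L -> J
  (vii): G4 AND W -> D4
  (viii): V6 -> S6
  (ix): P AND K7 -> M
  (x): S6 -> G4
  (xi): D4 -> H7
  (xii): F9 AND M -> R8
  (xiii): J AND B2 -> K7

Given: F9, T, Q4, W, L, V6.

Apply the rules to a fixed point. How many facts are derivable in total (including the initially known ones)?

Round 1: (iii) [T AND W -> B2]; (vi) [F9 AND L -> J]; (viii) [V6 -> S6]. Adds B2, J, S6.
Round 2: (x) [S6 -> G4]; (xiii) [J AND B2 -> K7]. Adds G4, K7.
Round 3: (vii) [G4 AND W -> D4]. Adds D4.
Round 4: (v) [D4 AND K7 -> P]; (xi) [D4 -> H7]. Adds P, H7.
Round 5: (ix) [P AND K7 -> M]. Adds M.
Round 6: (xii) [F9 AND M -> R8]. Adds R8.
Closure: {B2, D4, F9, G4, H7, J, K7, L, M, P, Q4, R8, S6, T, V6, W} — 16 facts.

16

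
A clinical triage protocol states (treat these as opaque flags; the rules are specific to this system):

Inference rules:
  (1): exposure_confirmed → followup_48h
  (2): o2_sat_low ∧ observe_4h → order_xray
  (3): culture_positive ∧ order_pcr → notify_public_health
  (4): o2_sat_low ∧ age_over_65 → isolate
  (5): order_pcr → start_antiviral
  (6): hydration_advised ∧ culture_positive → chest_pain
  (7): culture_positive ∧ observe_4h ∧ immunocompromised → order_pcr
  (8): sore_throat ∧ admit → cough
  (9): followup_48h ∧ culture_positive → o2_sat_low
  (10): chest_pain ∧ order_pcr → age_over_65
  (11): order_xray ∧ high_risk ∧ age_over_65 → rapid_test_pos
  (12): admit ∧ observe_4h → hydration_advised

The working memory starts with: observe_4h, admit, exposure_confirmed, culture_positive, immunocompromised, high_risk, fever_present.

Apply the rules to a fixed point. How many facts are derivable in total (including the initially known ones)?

[1] (1) [exposure_confirmed → followup_48h]; (7) [culture_positive ∧ observe_4h ∧ immunocompromised → order_pcr]; (12) [admit ∧ observe_4h → hydration_advised]. ⇒ new: followup_48h, order_pcr, hydration_advised.
[2] (3) [culture_positive ∧ order_pcr → notify_public_health]; (5) [order_pcr → start_antiviral]; (6) [hydration_advised ∧ culture_positive → chest_pain]; (9) [followup_48h ∧ culture_positive → o2_sat_low]. ⇒ new: notify_public_health, start_antiviral, chest_pain, o2_sat_low.
[3] (2) [o2_sat_low ∧ observe_4h → order_xray]; (10) [chest_pain ∧ order_pcr → age_over_65]. ⇒ new: order_xray, age_over_65.
[4] (4) [o2_sat_low ∧ age_over_65 → isolate]; (11) [order_xray ∧ high_risk ∧ age_over_65 → rapid_test_pos]. ⇒ new: isolate, rapid_test_pos.
Closure: {admit, age_over_65, chest_pain, culture_positive, exposure_confirmed, fever_present, followup_48h, high_risk, hydration_advised, immunocompromised, isolate, notify_public_health, o2_sat_low, observe_4h, order_pcr, order_xray, rapid_test_pos, start_antiviral} — 18 facts.

18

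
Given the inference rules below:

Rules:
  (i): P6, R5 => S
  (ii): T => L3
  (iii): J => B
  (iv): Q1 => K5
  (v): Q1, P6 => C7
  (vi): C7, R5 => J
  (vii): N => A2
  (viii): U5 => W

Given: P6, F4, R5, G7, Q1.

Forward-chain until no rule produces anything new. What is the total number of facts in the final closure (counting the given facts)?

10

[1] (i) [P6, R5 => S]; (iv) [Q1 => K5]; (v) [Q1, P6 => C7]. ⇒ new: S, K5, C7.
[2] (vi) [C7, R5 => J]. ⇒ new: J.
[3] (iii) [J => B]. ⇒ new: B.
Closure: {B, C7, F4, G7, J, K5, P6, Q1, R5, S} — 10 facts.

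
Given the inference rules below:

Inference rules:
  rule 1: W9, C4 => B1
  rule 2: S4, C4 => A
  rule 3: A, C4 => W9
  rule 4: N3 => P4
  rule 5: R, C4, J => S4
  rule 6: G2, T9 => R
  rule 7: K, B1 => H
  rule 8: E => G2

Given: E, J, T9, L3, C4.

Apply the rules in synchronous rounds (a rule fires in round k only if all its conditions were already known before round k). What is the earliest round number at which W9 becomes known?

Round 1: rule 8 [E => G2]. New: G2.
Round 2: rule 6 [G2, T9 => R]. New: R.
Round 3: rule 5 [R, C4, J => S4]. New: S4.
Round 4: rule 2 [S4, C4 => A]. New: A.
Round 5: rule 3 [A, C4 => W9]. New: W9.
W9 first appears in round 5.

5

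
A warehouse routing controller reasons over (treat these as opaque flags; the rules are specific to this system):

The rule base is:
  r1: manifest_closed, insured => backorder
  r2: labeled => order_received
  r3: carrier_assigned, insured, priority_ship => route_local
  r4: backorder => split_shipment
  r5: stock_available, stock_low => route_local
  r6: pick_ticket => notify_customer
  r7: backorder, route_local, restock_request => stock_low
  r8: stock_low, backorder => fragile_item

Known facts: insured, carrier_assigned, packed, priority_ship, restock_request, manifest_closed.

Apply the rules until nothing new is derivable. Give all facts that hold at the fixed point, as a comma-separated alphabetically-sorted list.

Round 1 fires r1, r3, giving backorder, route_local.
Round 2 fires r4, r7, giving split_shipment, stock_low.
Round 3 fires r8, giving fragile_item.

backorder, carrier_assigned, fragile_item, insured, manifest_closed, packed, priority_ship, restock_request, route_local, split_shipment, stock_low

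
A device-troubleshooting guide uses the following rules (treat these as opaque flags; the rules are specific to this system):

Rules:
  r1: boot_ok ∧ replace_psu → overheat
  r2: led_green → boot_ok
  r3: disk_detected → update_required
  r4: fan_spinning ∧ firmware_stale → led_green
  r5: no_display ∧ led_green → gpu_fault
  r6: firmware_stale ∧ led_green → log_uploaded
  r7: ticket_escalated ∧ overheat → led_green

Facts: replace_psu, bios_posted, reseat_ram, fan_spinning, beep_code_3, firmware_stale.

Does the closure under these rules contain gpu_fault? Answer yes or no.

no

[1] r4 [fan_spinning ∧ firmware_stale → led_green]. ⇒ new: led_green.
[2] r2 [led_green → boot_ok]; r6 [firmware_stale ∧ led_green → log_uploaded]. ⇒ new: boot_ok, log_uploaded.
[3] r1 [boot_ok ∧ replace_psu → overheat]. ⇒ new: overheat.
Fixed point reached. gpu_fault is concluded only by r5; r5 needs no_display (never derived).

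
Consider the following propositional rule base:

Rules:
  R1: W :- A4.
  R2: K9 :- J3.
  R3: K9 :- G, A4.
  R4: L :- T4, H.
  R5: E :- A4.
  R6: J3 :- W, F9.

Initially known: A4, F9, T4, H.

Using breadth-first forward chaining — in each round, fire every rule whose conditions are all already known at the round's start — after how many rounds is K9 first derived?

[1] R1 [W :- A4.]; R4 [L :- T4, H.]; R5 [E :- A4.]. ⇒ new: W, L, E.
[2] R6 [J3 :- W, F9.]. ⇒ new: J3.
[3] R2 [K9 :- J3.]. ⇒ new: K9.
K9 first appears in round 3.

3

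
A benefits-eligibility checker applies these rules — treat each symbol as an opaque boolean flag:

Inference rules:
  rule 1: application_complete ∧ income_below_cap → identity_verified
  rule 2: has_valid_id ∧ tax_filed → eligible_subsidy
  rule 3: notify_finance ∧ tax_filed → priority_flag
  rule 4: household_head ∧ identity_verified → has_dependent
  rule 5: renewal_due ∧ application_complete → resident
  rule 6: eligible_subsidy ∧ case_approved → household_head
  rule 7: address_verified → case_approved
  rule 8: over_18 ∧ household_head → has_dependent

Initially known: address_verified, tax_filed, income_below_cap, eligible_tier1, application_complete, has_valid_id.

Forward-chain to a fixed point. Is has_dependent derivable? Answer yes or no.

yes

Round 1 fires rule 1, rule 2, rule 7, giving identity_verified, eligible_subsidy, case_approved.
Round 2 fires rule 6, giving household_head.
Round 3 fires rule 4, giving has_dependent.
has_dependent appears in round 3, so it is derivable.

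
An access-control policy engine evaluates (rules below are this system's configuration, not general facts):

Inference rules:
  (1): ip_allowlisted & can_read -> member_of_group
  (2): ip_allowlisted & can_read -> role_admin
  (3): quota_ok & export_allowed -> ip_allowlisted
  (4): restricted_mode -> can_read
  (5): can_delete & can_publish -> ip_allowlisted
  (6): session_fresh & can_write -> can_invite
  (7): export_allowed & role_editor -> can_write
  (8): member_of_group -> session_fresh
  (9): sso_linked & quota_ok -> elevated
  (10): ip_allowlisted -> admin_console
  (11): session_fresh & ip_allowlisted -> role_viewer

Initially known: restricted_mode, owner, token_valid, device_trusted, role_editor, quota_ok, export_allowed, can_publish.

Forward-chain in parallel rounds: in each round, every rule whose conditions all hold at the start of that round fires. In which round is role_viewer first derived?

[1] (3) [quota_ok & export_allowed -> ip_allowlisted]; (4) [restricted_mode -> can_read]; (7) [export_allowed & role_editor -> can_write]. ⇒ new: ip_allowlisted, can_read, can_write.
[2] (1) [ip_allowlisted & can_read -> member_of_group]; (2) [ip_allowlisted & can_read -> role_admin]; (10) [ip_allowlisted -> admin_console]. ⇒ new: member_of_group, role_admin, admin_console.
[3] (8) [member_of_group -> session_fresh]. ⇒ new: session_fresh.
[4] (6) [session_fresh & can_write -> can_invite]; (11) [session_fresh & ip_allowlisted -> role_viewer]. ⇒ new: can_invite, role_viewer.
role_viewer first appears in round 4.

4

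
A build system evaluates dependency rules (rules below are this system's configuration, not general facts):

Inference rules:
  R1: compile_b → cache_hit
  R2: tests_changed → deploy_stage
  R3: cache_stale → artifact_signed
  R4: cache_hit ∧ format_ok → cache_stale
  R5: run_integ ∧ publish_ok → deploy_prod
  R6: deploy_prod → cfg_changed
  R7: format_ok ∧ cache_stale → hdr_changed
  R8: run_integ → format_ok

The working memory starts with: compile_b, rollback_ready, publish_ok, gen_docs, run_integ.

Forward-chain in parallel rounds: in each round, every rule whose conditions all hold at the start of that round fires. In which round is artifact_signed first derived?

3

Round 1: R1 [compile_b → cache_hit]; R5 [run_integ ∧ publish_ok → deploy_prod]; R8 [run_integ → format_ok]. Adds cache_hit, deploy_prod, format_ok.
Round 2: R4 [cache_hit ∧ format_ok → cache_stale]; R6 [deploy_prod → cfg_changed]. Adds cache_stale, cfg_changed.
Round 3: R3 [cache_stale → artifact_signed]; R7 [format_ok ∧ cache_stale → hdr_changed]. Adds artifact_signed, hdr_changed.
artifact_signed first appears in round 3.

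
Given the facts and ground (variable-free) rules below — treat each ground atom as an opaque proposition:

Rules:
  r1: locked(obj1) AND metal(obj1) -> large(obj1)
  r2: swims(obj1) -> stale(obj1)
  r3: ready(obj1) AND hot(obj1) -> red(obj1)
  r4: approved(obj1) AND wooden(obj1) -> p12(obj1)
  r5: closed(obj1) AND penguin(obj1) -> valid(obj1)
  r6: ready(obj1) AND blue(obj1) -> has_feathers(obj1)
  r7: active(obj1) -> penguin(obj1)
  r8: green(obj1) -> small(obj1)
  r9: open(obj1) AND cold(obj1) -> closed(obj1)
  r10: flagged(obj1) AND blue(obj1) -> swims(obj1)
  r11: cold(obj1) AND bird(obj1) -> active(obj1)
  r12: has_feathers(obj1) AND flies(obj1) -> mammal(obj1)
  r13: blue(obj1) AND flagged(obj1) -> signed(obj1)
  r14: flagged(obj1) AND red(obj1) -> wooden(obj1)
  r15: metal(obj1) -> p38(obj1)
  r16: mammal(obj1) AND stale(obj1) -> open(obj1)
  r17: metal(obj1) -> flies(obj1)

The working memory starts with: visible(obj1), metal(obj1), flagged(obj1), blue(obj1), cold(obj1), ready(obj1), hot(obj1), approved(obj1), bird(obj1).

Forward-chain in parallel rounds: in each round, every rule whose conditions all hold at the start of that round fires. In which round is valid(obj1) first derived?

Round 1 fires r3, r6, r10, r11, r13, r15, r17, giving red(obj1), has_feathers(obj1), swims(obj1), active(obj1), signed(obj1), p38(obj1), flies(obj1).
Round 2 fires r2, r7, r12, r14, giving stale(obj1), penguin(obj1), mammal(obj1), wooden(obj1).
Round 3 fires r4, r16, giving p12(obj1), open(obj1).
Round 4 fires r9, giving closed(obj1).
Round 5 fires r5, giving valid(obj1).
valid(obj1) first appears in round 5.

5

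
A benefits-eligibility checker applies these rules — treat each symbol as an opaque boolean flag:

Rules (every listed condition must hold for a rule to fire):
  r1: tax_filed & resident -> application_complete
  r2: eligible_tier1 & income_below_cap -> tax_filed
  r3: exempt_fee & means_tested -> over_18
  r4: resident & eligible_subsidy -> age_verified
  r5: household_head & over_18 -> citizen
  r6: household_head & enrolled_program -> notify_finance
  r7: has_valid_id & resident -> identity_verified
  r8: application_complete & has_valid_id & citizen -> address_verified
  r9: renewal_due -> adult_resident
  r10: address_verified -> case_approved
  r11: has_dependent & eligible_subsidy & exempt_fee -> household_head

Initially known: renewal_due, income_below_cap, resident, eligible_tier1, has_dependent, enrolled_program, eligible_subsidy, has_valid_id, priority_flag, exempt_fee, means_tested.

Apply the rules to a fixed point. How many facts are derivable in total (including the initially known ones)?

22

[1] r2 [eligible_tier1 & income_below_cap -> tax_filed]; r3 [exempt_fee & means_tested -> over_18]; r4 [resident & eligible_subsidy -> age_verified]; r7 [has_valid_id & resident -> identity_verified]; r9 [renewal_due -> adult_resident]; r11 [has_dependent & eligible_subsidy & exempt_fee -> household_head]. ⇒ new: tax_filed, over_18, age_verified, identity_verified, adult_resident, household_head.
[2] r1 [tax_filed & resident -> application_complete]; r5 [household_head & over_18 -> citizen]; r6 [household_head & enrolled_program -> notify_finance]. ⇒ new: application_complete, citizen, notify_finance.
[3] r8 [application_complete & has_valid_id & citizen -> address_verified]. ⇒ new: address_verified.
[4] r10 [address_verified -> case_approved]. ⇒ new: case_approved.
Closure: {address_verified, adult_resident, age_verified, application_complete, case_approved, citizen, eligible_subsidy, eligible_tier1, enrolled_program, exempt_fee, has_dependent, has_valid_id, household_head, identity_verified, income_below_cap, means_tested, notify_finance, over_18, priority_flag, renewal_due, resident, tax_filed} — 22 facts.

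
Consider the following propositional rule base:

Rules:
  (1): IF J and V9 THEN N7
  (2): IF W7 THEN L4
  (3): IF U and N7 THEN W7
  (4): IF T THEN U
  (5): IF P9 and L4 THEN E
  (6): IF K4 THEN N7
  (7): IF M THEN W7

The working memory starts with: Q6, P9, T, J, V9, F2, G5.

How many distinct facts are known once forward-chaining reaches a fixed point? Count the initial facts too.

Round 1 — (1), (4), derive N7, U.
Round 2 — (3), derive W7.
Round 3 — (2), derive L4.
Round 4 — (5), derive E.
Closure: {E, F2, G5, J, L4, N7, P9, Q6, T, U, V9, W7} — 12 facts.

12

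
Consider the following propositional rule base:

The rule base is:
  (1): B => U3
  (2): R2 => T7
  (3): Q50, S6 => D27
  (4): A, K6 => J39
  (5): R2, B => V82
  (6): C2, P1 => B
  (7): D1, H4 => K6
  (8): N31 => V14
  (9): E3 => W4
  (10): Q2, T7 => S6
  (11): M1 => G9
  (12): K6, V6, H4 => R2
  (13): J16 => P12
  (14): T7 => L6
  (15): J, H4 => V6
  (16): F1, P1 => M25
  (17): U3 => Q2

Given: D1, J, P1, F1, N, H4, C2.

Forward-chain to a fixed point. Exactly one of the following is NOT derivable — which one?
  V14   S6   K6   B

Round 1 fires (6), (7), (15), (16), giving B, K6, V6, M25.
Round 2 fires (1), (12), giving U3, R2.
Round 3 fires (2), (5), (17), giving T7, V82, Q2.
Round 4 fires (10), (14), giving S6, L6.
Derived: K6 (round 1), S6 (round 4), B (round 1). V14 never appears in any round.

V14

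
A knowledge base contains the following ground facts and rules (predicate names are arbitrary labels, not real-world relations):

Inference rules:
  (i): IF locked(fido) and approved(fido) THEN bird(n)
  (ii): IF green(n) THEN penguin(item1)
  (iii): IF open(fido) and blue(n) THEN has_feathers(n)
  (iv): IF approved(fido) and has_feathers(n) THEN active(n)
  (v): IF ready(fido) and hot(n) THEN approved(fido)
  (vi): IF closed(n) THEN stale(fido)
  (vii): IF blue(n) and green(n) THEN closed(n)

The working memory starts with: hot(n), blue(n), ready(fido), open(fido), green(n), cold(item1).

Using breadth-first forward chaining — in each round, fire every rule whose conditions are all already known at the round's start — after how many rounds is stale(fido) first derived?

2

[1] (ii) [IF green(n) THEN penguin(item1)]; (iii) [IF open(fido) and blue(n) THEN has_feathers(n)]; (v) [IF ready(fido) and hot(n) THEN approved(fido)]; (vii) [IF blue(n) and green(n) THEN closed(n)]. ⇒ new: penguin(item1), has_feathers(n), approved(fido), closed(n).
[2] (iv) [IF approved(fido) and has_feathers(n) THEN active(n)]; (vi) [IF closed(n) THEN stale(fido)]. ⇒ new: active(n), stale(fido).
stale(fido) first appears in round 2.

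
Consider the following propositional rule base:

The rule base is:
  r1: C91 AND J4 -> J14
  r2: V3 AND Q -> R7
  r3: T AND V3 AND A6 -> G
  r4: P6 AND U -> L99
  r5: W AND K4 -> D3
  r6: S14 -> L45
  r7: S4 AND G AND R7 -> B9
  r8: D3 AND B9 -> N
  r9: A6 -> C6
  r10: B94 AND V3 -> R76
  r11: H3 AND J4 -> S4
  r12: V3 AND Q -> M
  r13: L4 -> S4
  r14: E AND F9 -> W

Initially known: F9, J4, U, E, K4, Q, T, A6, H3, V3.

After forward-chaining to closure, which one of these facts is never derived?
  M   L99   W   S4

Round 1 — r2, r3, r9, r11, r12, r14, derive R7, G, C6, S4, M, W.
Round 2 — r5, r7, derive D3, B9.
Round 3 — r8, derive N.
Derived: S4 (round 1), M (round 1), W (round 1). L99 never appears in any round.

L99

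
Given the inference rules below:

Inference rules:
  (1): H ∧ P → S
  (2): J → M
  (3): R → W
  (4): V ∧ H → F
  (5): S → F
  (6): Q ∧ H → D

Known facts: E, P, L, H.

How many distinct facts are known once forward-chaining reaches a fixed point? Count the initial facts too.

6

[1] (1) [H ∧ P → S]. ⇒ new: S.
[2] (5) [S → F]. ⇒ new: F.
Closure: {E, F, H, L, P, S} — 6 facts.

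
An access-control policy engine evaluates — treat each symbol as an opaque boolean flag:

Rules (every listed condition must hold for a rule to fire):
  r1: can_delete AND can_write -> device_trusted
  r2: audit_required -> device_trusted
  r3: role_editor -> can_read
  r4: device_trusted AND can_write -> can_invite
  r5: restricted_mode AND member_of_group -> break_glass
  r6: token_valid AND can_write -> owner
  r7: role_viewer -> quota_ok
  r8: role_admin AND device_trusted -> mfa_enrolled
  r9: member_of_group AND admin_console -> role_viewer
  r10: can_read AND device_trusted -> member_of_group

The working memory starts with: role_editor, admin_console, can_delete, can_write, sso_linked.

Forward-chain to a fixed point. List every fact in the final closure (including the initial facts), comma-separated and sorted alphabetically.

admin_console, can_delete, can_invite, can_read, can_write, device_trusted, member_of_group, quota_ok, role_editor, role_viewer, sso_linked

[1] r1 [can_delete AND can_write -> device_trusted]; r3 [role_editor -> can_read]. ⇒ new: device_trusted, can_read.
[2] r4 [device_trusted AND can_write -> can_invite]; r10 [can_read AND device_trusted -> member_of_group]. ⇒ new: can_invite, member_of_group.
[3] r9 [member_of_group AND admin_console -> role_viewer]. ⇒ new: role_viewer.
[4] r7 [role_viewer -> quota_ok]. ⇒ new: quota_ok.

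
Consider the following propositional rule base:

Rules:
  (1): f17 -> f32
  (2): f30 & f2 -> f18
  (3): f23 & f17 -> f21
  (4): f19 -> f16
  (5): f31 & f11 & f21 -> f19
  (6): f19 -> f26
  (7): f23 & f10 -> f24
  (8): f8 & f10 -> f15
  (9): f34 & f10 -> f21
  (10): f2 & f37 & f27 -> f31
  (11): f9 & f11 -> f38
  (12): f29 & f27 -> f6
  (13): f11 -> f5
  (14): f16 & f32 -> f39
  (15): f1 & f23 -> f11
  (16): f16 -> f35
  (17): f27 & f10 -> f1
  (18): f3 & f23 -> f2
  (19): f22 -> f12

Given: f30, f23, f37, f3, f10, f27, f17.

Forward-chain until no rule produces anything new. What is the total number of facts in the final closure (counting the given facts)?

21

Round 1 — (1), (3), (7), (17), (18), derive f32, f21, f24, f1, f2.
Round 2 — (2), (10), (15), derive f18, f31, f11.
Round 3 — (5), (13), derive f19, f5.
Round 4 — (4), (6), derive f16, f26.
Round 5 — (14), (16), derive f39, f35.
Closure: {f1, f10, f11, f16, f17, f18, f19, f2, f21, f23, f24, f26, f27, f3, f30, f31, f32, f35, f37, f39, f5} — 21 facts.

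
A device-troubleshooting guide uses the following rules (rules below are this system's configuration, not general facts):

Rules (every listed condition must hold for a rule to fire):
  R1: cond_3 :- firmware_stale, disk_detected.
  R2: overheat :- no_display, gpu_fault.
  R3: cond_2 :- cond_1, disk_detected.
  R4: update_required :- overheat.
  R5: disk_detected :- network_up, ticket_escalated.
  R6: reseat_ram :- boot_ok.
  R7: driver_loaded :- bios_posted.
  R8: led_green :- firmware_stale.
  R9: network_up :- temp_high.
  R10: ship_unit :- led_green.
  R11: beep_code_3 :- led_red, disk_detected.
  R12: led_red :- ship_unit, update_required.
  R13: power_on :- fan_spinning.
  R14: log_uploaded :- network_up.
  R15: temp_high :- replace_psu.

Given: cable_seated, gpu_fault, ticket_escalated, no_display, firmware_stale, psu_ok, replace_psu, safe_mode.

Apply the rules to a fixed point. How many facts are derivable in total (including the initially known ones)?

19

Round 1: R2 [overheat :- no_display, gpu_fault.]; R8 [led_green :- firmware_stale.]; R15 [temp_high :- replace_psu.]. New: overheat, led_green, temp_high.
Round 2: R4 [update_required :- overheat.]; R9 [network_up :- temp_high.]; R10 [ship_unit :- led_green.]. New: update_required, network_up, ship_unit.
Round 3: R5 [disk_detected :- network_up, ticket_escalated.]; R12 [led_red :- ship_unit, update_required.]; R14 [log_uploaded :- network_up.]. New: disk_detected, led_red, log_uploaded.
Round 4: R1 [cond_3 :- firmware_stale, disk_detected.]; R11 [beep_code_3 :- led_red, disk_detected.]. New: cond_3, beep_code_3.
Closure: {beep_code_3, cable_seated, cond_3, disk_detected, firmware_stale, gpu_fault, led_green, led_red, log_uploaded, network_up, no_display, overheat, psu_ok, replace_psu, safe_mode, ship_unit, temp_high, ticket_escalated, update_required} — 19 facts.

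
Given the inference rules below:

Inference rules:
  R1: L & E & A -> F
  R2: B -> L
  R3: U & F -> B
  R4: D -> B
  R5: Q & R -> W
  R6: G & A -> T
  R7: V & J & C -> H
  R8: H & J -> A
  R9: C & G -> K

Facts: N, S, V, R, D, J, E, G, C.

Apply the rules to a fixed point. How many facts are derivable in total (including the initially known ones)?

Round 1 fires R4, R7, R9, giving B, H, K.
Round 2 fires R2, R8, giving L, A.
Round 3 fires R1, R6, giving F, T.
Closure: {A, B, C, D, E, F, G, H, J, K, L, N, R, S, T, V} — 16 facts.

16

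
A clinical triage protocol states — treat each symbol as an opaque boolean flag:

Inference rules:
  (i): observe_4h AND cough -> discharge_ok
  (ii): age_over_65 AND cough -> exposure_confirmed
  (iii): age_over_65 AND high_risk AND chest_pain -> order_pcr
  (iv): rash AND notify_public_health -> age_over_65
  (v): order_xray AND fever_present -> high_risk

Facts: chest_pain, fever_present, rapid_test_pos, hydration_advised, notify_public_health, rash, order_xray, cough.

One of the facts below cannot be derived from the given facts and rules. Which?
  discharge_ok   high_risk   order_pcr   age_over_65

discharge_ok

Round 1 fires (iv), (v), giving age_over_65, high_risk.
Round 2 fires (ii), (iii), giving exposure_confirmed, order_pcr.
Derived: high_risk (round 1), age_over_65 (round 1), order_pcr (round 2). discharge_ok never appears in any round.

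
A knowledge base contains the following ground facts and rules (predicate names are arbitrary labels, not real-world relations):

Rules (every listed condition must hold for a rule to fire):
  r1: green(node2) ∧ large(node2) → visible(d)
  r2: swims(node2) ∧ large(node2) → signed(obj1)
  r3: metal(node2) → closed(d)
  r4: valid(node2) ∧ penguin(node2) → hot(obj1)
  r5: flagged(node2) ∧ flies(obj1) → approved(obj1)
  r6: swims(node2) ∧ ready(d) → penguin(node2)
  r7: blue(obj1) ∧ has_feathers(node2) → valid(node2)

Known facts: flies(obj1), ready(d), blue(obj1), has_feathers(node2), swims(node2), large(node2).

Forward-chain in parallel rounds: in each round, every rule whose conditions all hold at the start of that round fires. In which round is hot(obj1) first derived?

Round 1: r2 [swims(node2) ∧ large(node2) → signed(obj1)]; r6 [swims(node2) ∧ ready(d) → penguin(node2)]; r7 [blue(obj1) ∧ has_feathers(node2) → valid(node2)]. New: signed(obj1), penguin(node2), valid(node2).
Round 2: r4 [valid(node2) ∧ penguin(node2) → hot(obj1)]. New: hot(obj1).
hot(obj1) first appears in round 2.

2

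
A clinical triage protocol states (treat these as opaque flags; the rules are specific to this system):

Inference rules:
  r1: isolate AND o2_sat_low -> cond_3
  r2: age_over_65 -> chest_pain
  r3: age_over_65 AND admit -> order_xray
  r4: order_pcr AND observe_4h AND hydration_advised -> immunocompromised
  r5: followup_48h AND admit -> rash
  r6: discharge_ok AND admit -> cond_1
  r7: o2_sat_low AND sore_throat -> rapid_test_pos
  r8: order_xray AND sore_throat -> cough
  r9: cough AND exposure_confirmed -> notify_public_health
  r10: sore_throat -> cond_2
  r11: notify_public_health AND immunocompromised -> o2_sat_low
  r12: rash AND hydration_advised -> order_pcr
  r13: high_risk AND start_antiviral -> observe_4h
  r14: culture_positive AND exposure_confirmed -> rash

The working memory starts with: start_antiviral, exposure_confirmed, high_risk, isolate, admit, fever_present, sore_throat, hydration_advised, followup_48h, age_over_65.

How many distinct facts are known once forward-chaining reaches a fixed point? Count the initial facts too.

22

Round 1: r2 [age_over_65 -> chest_pain]; r3 [age_over_65 AND admit -> order_xray]; r5 [followup_48h AND admit -> rash]; r10 [sore_throat -> cond_2]; r13 [high_risk AND start_antiviral -> observe_4h]. Adds chest_pain, order_xray, rash, cond_2, observe_4h.
Round 2: r8 [order_xray AND sore_throat -> cough]; r12 [rash AND hydration_advised -> order_pcr]. Adds cough, order_pcr.
Round 3: r4 [order_pcr AND observe_4h AND hydration_advised -> immunocompromised]; r9 [cough AND exposure_confirmed -> notify_public_health]. Adds immunocompromised, notify_public_health.
Round 4: r11 [notify_public_health AND immunocompromised -> o2_sat_low]. Adds o2_sat_low.
Round 5: r1 [isolate AND o2_sat_low -> cond_3]; r7 [o2_sat_low AND sore_throat -> rapid_test_pos]. Adds cond_3, rapid_test_pos.
Closure: {admit, age_over_65, chest_pain, cond_2, cond_3, cough, exposure_confirmed, fever_present, followup_48h, high_risk, hydration_advised, immunocompromised, isolate, notify_public_health, o2_sat_low, observe_4h, order_pcr, order_xray, rapid_test_pos, rash, sore_throat, start_antiviral} — 22 facts.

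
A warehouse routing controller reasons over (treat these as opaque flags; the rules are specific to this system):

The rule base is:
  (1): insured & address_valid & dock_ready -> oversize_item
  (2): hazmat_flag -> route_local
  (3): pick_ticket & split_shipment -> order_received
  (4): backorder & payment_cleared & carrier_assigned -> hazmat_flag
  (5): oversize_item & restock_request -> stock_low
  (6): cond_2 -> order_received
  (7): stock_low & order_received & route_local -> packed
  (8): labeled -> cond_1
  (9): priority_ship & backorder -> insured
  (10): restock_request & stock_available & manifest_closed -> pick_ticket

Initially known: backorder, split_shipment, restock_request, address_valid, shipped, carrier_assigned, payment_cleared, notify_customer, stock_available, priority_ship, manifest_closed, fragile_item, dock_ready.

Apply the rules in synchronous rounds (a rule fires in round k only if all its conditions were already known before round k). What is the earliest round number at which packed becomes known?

4

Round 1 fires (4), (9), (10), giving hazmat_flag, insured, pick_ticket.
Round 2 fires (1), (2), (3), giving oversize_item, route_local, order_received.
Round 3 fires (5), giving stock_low.
Round 4 fires (7), giving packed.
packed first appears in round 4.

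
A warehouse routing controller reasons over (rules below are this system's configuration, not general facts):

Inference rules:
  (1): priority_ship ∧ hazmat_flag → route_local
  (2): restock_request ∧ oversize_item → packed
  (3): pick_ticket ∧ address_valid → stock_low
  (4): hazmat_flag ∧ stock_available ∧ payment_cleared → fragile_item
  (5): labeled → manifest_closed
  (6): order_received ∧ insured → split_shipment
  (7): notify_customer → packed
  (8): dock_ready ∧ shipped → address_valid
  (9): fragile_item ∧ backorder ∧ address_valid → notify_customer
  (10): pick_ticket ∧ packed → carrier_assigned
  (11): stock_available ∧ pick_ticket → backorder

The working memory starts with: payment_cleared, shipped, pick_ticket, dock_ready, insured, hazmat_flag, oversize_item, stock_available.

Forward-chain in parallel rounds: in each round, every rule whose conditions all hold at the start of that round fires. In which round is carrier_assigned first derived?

Round 1: (4) [hazmat_flag ∧ stock_available ∧ payment_cleared → fragile_item]; (8) [dock_ready ∧ shipped → address_valid]; (11) [stock_available ∧ pick_ticket → backorder]. Adds fragile_item, address_valid, backorder.
Round 2: (3) [pick_ticket ∧ address_valid → stock_low]; (9) [fragile_item ∧ backorder ∧ address_valid → notify_customer]. Adds stock_low, notify_customer.
Round 3: (7) [notify_customer → packed]. Adds packed.
Round 4: (10) [pick_ticket ∧ packed → carrier_assigned]. Adds carrier_assigned.
carrier_assigned first appears in round 4.

4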